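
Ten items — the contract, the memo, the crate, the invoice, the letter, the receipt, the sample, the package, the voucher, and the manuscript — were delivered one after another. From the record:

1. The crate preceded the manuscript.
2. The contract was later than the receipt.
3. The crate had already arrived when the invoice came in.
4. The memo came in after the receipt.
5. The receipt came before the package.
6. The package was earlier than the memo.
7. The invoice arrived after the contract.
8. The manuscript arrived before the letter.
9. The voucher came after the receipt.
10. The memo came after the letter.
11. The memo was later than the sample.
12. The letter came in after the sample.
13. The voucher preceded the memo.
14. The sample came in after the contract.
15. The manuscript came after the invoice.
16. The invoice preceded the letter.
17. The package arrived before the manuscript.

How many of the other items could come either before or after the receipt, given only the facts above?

Forced after the receipt: the contract, the invoice, the letter, the manuscript, the memo, the package, the sample, and the voucher.
That leaves the crate with no forced order relative to the receipt — 1.

1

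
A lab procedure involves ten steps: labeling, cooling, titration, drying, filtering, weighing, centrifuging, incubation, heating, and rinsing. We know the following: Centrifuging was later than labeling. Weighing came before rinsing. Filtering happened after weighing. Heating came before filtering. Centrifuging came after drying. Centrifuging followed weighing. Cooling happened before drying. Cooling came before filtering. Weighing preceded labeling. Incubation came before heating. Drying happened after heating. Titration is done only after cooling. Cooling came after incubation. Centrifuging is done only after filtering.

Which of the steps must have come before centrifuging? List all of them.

Directly stated before centrifuging: drying, filtering, labeling, and weighing.
Cooling reaches centrifuging via cooling → drying → centrifuging.
Heating reaches centrifuging via heating → filtering → centrifuging.
Incubation reaches centrifuging via incubation → heating → filtering → centrifuging.
No chain forces rinsing (or any of the others) ahead of centrifuging.

cooling, drying, filtering, heating, incubation, labeling, weighing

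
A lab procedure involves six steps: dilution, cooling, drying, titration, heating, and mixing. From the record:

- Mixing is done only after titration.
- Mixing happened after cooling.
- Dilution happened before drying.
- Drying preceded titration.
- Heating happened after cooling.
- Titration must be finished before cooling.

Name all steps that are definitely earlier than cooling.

Directly stated before cooling: titration.
Dilution reaches cooling via dilution → drying → titration → cooling.
Drying reaches cooling via drying → titration → cooling.

dilution, drying, titration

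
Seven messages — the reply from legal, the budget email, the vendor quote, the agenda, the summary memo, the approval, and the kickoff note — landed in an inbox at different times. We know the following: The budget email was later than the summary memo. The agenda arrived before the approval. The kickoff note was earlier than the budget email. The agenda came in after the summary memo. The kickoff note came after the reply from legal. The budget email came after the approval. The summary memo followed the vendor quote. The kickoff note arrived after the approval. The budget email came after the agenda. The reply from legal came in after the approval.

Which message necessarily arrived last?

the budget email

Every other message has a chain of constraints placing it before the budget email, so the budget email is last.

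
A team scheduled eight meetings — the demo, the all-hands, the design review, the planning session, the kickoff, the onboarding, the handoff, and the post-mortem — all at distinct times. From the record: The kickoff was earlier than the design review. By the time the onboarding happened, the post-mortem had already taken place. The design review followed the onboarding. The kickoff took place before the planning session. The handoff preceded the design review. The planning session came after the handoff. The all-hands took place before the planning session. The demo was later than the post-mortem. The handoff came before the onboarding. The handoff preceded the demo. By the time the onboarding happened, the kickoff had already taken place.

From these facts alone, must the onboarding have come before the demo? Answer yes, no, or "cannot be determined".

No chain of stated constraints runs from the onboarding to the demo, and none runs from the demo to the onboarding either.
So the relative order of the onboarding and the demo is not fixed by the given facts.

cannot be determined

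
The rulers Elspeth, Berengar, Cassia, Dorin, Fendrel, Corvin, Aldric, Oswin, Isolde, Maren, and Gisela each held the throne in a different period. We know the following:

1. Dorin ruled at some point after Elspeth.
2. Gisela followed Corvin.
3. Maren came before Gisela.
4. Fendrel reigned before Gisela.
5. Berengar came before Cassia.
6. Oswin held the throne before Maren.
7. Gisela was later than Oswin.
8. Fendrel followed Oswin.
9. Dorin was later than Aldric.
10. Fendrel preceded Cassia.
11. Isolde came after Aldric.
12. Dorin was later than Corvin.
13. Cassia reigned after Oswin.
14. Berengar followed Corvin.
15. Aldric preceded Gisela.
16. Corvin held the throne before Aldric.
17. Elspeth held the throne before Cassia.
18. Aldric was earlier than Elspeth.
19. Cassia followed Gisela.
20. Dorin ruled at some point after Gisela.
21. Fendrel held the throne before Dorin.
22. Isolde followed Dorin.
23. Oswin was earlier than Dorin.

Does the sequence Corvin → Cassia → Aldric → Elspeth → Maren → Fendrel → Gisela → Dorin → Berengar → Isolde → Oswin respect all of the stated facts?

The constraints require Oswin before Maren, but in the proposed sequence Maren appears ahead of Oswin. That one violation is enough.

no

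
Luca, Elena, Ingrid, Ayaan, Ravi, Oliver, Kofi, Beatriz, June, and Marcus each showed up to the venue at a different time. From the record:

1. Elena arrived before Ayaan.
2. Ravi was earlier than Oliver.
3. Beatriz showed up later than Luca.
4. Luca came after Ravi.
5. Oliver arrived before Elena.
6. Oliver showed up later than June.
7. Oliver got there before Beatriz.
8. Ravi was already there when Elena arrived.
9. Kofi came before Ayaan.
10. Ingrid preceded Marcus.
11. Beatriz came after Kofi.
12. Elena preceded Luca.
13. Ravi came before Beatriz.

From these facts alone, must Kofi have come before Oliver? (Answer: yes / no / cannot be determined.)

No chain of stated constraints runs from Kofi to Oliver, and none runs from Oliver to Kofi either.
So the relative order of Kofi and Oliver is not fixed by the given facts.

cannot be determined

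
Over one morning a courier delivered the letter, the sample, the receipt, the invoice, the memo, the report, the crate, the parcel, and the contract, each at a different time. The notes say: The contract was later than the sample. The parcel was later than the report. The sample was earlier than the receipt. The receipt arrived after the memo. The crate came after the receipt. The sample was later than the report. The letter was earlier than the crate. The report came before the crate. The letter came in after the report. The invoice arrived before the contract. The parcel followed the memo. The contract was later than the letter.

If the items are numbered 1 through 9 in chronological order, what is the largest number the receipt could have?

8

The receipt must come before the crate — 1 item forced after it.
Everything else can be placed before the receipt in some valid order, so the receipt can sit as late as position 9 − 1 = 8.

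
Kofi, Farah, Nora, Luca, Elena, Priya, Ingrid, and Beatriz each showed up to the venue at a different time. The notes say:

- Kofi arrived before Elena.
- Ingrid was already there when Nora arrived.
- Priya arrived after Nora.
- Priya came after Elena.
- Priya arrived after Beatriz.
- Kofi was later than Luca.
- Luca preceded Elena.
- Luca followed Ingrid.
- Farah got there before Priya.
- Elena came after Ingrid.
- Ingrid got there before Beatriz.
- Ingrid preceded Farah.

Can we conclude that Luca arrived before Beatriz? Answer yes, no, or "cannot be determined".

cannot be determined

No chain of stated constraints runs from Luca to Beatriz, and none runs from Beatriz to Luca either.
So the relative order of Luca and Beatriz is not fixed by the given facts.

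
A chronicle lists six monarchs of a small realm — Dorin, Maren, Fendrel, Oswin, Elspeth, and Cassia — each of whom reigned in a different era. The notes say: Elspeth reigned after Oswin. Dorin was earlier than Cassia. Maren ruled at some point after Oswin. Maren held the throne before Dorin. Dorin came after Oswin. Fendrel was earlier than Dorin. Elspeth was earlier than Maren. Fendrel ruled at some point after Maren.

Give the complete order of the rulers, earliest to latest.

Oswin, Elspeth, Maren, Fendrel, Dorin, Cassia

The constraints fix every adjacent pair, so only one ordering works:
Oswin → Elspeth → Maren → Fendrel → Dorin → Cassia.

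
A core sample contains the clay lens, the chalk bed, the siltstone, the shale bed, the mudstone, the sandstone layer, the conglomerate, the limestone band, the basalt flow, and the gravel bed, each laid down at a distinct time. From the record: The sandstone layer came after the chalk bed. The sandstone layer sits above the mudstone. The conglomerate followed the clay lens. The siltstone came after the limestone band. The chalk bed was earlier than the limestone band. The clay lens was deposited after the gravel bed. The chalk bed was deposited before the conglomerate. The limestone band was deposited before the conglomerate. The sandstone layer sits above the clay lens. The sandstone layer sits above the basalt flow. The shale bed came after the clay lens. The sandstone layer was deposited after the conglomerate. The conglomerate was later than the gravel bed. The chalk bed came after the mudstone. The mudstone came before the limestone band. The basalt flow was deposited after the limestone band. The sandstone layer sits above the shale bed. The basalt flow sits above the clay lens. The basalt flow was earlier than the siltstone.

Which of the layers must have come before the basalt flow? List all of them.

Directly stated before the basalt flow: the clay lens and the limestone band.
The chalk bed reaches the basalt flow via the chalk bed → the limestone band → the basalt flow.
The gravel bed reaches the basalt flow via the gravel bed → the clay lens → the basalt flow.
The mudstone reaches the basalt flow via the mudstone → the limestone band → the basalt flow.

the chalk bed, the clay lens, the gravel bed, the limestone band, the mudstone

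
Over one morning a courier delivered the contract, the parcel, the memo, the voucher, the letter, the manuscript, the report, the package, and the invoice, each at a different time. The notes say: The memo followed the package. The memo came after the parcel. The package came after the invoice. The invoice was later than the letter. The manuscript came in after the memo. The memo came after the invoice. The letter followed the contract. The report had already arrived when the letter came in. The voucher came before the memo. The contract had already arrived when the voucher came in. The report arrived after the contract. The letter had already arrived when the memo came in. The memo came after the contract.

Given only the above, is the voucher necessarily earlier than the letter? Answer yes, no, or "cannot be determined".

No chain of stated constraints runs from the voucher to the letter, and none runs from the letter to the voucher either.
So the relative order of the voucher and the letter is not fixed by the given facts.

cannot be determined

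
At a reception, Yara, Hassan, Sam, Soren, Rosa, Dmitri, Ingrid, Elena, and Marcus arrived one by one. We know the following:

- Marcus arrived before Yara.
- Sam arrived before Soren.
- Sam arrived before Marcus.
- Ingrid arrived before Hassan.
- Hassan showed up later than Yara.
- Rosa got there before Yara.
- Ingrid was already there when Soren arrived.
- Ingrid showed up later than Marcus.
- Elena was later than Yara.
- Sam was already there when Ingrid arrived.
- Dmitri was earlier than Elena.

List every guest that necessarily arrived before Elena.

Directly stated before Elena: Dmitri and Yara.
Marcus reaches Elena via Marcus → Yara → Elena.
Rosa reaches Elena via Rosa → Yara → Elena.
Sam reaches Elena via Sam → Marcus → Yara → Elena.
No chain forces Ingrid (or any of the others) ahead of Elena.

Dmitri, Marcus, Rosa, Sam, Yara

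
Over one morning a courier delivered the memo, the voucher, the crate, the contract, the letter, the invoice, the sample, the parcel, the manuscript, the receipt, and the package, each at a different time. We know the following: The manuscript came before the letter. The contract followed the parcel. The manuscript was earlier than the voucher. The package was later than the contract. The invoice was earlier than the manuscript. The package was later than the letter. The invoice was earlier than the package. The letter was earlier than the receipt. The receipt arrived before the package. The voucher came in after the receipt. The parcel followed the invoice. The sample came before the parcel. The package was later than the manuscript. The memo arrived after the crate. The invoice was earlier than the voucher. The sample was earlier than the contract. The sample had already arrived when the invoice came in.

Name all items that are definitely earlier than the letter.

the invoice, the manuscript, the sample

Directly stated before the letter: the manuscript.
The invoice reaches the letter via the invoice → the manuscript → the letter.
The sample reaches the letter via the sample → the invoice → the manuscript → the letter.
No chain forces the crate (or any of the others) ahead of the letter.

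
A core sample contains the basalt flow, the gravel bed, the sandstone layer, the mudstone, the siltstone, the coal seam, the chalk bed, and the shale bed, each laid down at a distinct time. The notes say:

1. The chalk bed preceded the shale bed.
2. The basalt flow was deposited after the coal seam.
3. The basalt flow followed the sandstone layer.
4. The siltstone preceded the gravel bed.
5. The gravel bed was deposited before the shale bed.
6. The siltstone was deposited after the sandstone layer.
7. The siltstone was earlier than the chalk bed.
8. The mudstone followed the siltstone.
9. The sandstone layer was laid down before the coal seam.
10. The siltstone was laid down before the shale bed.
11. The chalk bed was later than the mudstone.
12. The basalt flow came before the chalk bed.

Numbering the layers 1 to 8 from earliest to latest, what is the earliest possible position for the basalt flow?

3

The coal seam and the sandstone layer must both come before the basalt flow — 2 forced predecessors.
Nothing else is forced ahead of the basalt flow, so its earliest slot is position 2 + 1 = 3.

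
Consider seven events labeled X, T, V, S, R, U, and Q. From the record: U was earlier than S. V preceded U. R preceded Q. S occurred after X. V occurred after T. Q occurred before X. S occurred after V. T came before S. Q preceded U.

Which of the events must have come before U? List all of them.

Q, R, T, V

Directly stated before U: Q and V.
R reaches U via R → Q → U.
T reaches U via T → V → U.
No chain forces X (or any of the others) ahead of U.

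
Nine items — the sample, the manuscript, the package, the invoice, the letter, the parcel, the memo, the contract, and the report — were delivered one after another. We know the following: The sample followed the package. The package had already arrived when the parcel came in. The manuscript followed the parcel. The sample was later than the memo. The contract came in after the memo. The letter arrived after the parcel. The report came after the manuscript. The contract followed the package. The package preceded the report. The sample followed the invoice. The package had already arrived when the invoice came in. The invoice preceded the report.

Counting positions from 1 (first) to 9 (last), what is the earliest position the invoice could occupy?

The package must come before the invoice — 1 forced predecessor.
Nothing else is forced ahead of the invoice, so its earliest slot is position 1 + 1 = 2.

2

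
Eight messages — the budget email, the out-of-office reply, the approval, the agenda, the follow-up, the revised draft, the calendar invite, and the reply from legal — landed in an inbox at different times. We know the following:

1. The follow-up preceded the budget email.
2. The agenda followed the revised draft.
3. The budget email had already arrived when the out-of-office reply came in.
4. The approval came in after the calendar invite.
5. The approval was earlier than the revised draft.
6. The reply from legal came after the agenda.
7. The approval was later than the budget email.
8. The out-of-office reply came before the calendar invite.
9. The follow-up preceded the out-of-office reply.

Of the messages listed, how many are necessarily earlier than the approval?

Directly stated before the approval: the budget email and the calendar invite.
The follow-up reaches the approval via the follow-up → the budget email → the approval.
The out-of-office reply reaches the approval via the out-of-office reply → the calendar invite → the approval.
No chain forces the revised draft (or any of the others) ahead of the approval.
That's the budget email, the calendar invite, the follow-up, and the out-of-office reply — 4 in all.

4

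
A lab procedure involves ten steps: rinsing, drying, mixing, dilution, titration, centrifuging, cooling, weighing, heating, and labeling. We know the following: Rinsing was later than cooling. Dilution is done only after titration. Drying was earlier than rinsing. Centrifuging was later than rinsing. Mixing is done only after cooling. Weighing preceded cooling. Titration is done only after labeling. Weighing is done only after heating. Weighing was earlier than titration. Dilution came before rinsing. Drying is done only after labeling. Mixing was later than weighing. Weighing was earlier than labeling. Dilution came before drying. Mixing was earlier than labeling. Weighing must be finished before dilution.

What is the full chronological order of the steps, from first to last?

heating, weighing, cooling, mixing, labeling, titration, dilution, drying, rinsing, centrifuging

The constraints fix every adjacent pair, so only one ordering works:
heating → weighing → cooling → mixing → labeling → titration → dilution → drying → rinsing → centrifuging.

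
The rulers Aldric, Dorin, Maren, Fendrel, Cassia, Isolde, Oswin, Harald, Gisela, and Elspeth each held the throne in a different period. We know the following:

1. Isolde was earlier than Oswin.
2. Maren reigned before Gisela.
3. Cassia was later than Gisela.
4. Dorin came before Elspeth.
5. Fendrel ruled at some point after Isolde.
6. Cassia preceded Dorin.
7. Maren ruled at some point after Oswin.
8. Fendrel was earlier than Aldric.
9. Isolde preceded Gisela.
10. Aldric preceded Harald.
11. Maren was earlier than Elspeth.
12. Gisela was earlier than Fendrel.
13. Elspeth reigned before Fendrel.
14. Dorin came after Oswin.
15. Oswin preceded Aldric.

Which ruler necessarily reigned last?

Harald

Every other ruler has a chain of constraints placing them before Harald, so Harald is last.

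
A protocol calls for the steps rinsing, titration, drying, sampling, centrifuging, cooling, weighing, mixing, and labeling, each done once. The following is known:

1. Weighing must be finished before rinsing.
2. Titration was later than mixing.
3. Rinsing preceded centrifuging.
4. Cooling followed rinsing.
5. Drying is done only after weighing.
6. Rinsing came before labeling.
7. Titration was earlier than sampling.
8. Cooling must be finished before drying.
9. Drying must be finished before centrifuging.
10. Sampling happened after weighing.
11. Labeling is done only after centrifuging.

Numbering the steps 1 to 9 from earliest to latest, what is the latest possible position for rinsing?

Rinsing must come before centrifuging, cooling, drying, and labeling — 4 steps forced after it.
Everything else can be placed before rinsing in some valid order, so rinsing can sit as late as position 9 − 4 = 5.

5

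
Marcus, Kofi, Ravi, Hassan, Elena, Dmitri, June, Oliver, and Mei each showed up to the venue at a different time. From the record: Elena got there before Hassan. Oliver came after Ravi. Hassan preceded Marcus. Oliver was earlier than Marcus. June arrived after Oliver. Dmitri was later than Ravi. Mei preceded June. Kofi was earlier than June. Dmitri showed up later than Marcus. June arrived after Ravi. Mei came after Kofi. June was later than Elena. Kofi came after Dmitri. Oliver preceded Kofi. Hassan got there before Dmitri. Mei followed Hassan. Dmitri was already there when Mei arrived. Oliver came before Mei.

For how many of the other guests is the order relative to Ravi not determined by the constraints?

2

Forced after Ravi: Dmitri, June, Kofi, Marcus, Mei, and Oliver.
That leaves Elena and Hassan with no forced order relative to Ravi — 2.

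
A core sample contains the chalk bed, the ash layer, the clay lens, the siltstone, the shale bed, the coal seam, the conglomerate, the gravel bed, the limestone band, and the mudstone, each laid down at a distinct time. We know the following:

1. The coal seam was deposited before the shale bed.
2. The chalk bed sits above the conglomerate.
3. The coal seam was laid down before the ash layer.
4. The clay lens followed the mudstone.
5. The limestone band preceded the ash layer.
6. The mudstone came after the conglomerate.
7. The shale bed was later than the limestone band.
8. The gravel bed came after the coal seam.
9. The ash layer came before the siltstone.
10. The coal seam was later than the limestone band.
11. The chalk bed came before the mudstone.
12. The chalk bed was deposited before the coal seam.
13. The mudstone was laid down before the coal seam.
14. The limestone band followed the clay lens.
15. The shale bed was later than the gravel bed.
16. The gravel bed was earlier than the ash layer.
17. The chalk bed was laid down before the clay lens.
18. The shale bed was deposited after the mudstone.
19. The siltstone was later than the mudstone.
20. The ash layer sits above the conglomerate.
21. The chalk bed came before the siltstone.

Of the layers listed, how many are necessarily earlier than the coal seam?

Directly stated before the coal seam: the chalk bed, the limestone band, and the mudstone.
The clay lens reaches the coal seam via the clay lens → the limestone band → the coal seam.
The conglomerate reaches the coal seam via the conglomerate → the mudstone → the coal seam.
That's the chalk bed, the clay lens, the conglomerate, the limestone band, and the mudstone — 5 in all.

5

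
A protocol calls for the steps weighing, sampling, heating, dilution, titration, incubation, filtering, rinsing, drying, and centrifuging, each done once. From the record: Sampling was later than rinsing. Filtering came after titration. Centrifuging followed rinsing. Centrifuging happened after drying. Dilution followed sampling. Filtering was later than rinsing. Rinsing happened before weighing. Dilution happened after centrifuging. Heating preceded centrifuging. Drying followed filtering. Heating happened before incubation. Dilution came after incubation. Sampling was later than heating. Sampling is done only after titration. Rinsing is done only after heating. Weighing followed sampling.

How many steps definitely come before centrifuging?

5

Directly stated before centrifuging: drying, heating, and rinsing.
Filtering reaches centrifuging via filtering → drying → centrifuging.
Titration reaches centrifuging via titration → filtering → drying → centrifuging.
No chain forces dilution (or any of the others) ahead of centrifuging.
That's drying, filtering, heating, rinsing, and titration — 5 in all.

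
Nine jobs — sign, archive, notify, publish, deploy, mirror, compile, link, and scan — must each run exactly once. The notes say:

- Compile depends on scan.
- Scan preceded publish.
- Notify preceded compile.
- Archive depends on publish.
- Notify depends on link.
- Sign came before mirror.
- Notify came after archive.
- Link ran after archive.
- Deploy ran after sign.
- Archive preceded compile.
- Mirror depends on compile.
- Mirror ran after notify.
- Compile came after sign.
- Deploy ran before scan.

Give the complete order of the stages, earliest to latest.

The constraints fix every adjacent pair, so only one ordering works:
sign → deploy → scan → publish → archive → link → notify → compile → mirror.

sign, deploy, scan, publish, archive, link, notify, compile, mirror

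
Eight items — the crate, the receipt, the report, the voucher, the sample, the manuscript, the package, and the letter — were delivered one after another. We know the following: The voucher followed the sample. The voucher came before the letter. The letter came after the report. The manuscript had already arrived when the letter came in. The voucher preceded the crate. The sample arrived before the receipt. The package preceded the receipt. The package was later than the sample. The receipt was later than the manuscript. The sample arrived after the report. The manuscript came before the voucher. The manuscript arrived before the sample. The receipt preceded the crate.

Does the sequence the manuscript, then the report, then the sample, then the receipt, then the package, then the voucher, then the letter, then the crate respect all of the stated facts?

no

The constraints require the package before the receipt, but in the proposed sequence the receipt appears ahead of the package. That one violation is enough.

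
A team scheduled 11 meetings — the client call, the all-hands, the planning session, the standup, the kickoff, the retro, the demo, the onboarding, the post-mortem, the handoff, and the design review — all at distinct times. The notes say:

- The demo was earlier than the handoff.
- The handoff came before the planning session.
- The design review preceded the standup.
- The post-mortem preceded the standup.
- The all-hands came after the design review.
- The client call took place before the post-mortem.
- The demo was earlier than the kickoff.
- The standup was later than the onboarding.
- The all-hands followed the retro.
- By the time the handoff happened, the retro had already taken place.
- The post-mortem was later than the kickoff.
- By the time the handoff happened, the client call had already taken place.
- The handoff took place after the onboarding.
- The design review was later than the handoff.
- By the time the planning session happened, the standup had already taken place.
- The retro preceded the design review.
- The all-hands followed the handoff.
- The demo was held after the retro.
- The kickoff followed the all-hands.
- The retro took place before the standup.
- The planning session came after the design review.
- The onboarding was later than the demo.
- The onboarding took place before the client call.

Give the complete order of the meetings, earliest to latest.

the retro, the demo, the onboarding, the client call, the handoff, the design review, the all-hands, the kickoff, the post-mortem, the standup, the planning session

The constraints fix every adjacent pair, so only one ordering works:
the retro → the demo → the onboarding → the client call → the handoff → the design review → the all-hands → the kickoff → the post-mortem → the standup → the planning session.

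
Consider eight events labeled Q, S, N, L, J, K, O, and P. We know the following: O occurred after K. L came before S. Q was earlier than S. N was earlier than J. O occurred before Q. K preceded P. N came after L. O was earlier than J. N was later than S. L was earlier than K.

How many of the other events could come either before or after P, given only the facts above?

Forced before P: K and L.
That leaves J, N, O, Q, and S with no forced order relative to P — 5.

5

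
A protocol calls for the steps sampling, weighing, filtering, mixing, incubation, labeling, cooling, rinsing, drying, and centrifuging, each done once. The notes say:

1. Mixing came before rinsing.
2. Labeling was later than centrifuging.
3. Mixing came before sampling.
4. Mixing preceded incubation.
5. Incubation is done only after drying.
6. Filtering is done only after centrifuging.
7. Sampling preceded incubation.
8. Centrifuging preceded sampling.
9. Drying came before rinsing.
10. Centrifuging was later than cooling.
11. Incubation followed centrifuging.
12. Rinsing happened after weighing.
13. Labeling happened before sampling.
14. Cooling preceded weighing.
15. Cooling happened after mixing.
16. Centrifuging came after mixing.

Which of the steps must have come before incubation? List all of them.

centrifuging, cooling, drying, labeling, mixing, sampling

Directly stated before incubation: centrifuging, drying, mixing, and sampling.
Cooling reaches incubation via cooling → centrifuging → incubation.
Labeling reaches incubation via labeling → sampling → incubation.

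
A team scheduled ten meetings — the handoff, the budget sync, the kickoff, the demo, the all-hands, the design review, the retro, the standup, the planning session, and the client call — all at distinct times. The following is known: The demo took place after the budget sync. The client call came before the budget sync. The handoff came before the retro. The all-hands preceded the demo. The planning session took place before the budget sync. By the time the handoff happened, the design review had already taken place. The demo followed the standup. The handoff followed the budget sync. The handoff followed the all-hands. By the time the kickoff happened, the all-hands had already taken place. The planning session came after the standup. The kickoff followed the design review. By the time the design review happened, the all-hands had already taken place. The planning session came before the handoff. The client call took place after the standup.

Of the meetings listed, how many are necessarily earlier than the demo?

Directly stated before the demo: the all-hands, the budget sync, and the standup.
The client call reaches the demo via the client call → the budget sync → the demo.
The planning session reaches the demo via the planning session → the budget sync → the demo.
That's the all-hands, the budget sync, the client call, the planning session, and the standup — 5 in all.

5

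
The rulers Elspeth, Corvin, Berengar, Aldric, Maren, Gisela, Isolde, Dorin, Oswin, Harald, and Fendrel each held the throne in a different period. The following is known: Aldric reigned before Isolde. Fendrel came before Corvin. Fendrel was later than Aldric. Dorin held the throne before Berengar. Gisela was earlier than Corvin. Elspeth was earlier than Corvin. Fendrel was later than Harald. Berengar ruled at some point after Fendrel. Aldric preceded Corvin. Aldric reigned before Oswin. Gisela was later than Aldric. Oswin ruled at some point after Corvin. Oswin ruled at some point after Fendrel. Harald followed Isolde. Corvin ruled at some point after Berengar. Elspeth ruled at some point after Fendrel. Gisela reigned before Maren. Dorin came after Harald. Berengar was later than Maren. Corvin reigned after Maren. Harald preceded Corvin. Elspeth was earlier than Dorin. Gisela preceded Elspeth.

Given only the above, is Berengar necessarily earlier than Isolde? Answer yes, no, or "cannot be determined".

no

Tracing the constraints gives Isolde → Harald → Dorin → Berengar, so Isolde must come before Berengar.
That means Berengar cannot be before Isolde.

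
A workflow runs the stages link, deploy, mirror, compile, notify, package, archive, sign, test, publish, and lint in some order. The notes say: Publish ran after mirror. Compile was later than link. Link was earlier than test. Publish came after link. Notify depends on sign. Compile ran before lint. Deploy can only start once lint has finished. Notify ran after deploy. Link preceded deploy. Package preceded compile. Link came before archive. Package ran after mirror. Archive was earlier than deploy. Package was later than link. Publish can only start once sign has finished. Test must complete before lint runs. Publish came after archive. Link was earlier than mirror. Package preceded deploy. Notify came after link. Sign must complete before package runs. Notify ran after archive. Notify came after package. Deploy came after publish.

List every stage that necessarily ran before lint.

Directly stated before lint: compile and test.
Link reaches lint via link → compile → lint.
Mirror reaches lint via mirror → package → compile → lint.
Package reaches lint via package → compile → lint.
Likewise sign reaches lint by chaining the stated constraints.

compile, link, mirror, package, sign, test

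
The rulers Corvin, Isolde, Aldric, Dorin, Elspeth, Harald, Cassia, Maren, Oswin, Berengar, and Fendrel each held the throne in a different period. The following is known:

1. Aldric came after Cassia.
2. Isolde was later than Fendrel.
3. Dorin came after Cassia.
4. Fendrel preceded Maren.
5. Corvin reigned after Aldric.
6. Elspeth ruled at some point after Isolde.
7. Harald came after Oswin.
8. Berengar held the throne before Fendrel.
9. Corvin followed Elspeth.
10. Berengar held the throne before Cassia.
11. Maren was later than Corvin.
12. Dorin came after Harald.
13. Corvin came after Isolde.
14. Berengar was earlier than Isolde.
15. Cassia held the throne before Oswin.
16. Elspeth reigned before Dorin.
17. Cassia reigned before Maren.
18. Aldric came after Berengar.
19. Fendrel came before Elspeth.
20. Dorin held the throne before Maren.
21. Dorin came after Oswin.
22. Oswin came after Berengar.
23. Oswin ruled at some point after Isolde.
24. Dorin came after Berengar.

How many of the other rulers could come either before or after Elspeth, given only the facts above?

4

Forced before Elspeth: Berengar, Fendrel, and Isolde; forced after Elspeth: Corvin, Dorin, and Maren.
That leaves Aldric, Cassia, Harald, and Oswin with no forced order relative to Elspeth — 4.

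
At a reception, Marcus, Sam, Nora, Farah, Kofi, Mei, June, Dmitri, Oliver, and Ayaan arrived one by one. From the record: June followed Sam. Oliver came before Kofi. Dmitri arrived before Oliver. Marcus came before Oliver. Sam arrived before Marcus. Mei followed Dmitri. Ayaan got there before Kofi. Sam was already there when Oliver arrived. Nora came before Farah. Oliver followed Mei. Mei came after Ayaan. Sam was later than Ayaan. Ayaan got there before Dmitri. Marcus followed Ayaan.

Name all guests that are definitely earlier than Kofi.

Ayaan, Dmitri, Marcus, Mei, Oliver, Sam

Directly stated before Kofi: Ayaan and Oliver.
Dmitri reaches Kofi via Dmitri → Oliver → Kofi.
Marcus reaches Kofi via Marcus → Oliver → Kofi.
Mei reaches Kofi via Mei → Oliver → Kofi.
Likewise Sam reaches Kofi by chaining the stated constraints.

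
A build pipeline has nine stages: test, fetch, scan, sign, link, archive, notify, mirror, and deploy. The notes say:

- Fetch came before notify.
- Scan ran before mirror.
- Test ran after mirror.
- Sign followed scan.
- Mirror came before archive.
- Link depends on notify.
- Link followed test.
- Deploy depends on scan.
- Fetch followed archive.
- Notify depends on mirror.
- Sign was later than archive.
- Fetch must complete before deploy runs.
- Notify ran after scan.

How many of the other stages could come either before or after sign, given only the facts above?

5

Forced before sign: archive, mirror, and scan.
That leaves deploy, fetch, link, notify, and test with no forced order relative to sign — 5.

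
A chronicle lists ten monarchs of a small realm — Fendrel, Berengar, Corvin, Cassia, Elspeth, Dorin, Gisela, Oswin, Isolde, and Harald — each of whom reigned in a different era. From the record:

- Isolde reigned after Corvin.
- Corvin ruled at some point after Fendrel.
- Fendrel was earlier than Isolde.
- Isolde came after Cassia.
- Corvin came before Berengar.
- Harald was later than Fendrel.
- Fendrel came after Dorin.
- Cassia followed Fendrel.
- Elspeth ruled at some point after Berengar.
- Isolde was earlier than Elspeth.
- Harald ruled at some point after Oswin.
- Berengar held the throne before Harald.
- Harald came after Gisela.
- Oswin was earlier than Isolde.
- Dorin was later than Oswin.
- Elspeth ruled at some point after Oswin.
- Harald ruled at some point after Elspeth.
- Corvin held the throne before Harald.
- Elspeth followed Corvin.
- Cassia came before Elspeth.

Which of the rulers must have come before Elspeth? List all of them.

Directly stated before Elspeth: Berengar, Cassia, Corvin, Isolde, and Oswin.
Dorin reaches Elspeth via Dorin → Fendrel → Isolde → Elspeth.
Fendrel reaches Elspeth via Fendrel → Isolde → Elspeth.
No chain forces Harald (or any of the others) ahead of Elspeth.

Berengar, Cassia, Corvin, Dorin, Fendrel, Isolde, Oswin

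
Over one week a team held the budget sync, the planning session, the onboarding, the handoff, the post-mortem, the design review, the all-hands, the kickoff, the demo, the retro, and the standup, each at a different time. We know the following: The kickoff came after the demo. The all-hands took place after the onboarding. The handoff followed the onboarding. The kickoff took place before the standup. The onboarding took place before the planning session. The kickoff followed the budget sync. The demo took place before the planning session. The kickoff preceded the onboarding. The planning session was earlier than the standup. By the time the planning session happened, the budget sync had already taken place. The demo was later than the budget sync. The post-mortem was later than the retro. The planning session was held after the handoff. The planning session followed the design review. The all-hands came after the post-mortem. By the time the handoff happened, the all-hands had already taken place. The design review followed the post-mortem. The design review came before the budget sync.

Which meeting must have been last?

Every other meeting has a chain of constraints placing it before the standup, so the standup is last.

the standup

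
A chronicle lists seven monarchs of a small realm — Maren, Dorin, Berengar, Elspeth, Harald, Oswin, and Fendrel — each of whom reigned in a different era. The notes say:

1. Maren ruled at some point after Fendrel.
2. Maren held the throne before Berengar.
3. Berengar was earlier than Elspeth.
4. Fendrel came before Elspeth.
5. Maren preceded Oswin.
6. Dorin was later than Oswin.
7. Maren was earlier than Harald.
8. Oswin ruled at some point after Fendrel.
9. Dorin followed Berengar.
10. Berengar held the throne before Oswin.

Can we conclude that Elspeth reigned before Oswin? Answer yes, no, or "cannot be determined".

cannot be determined

No chain of stated constraints runs from Elspeth to Oswin, and none runs from Oswin to Elspeth either.
So the relative order of Elspeth and Oswin is not fixed by the given facts.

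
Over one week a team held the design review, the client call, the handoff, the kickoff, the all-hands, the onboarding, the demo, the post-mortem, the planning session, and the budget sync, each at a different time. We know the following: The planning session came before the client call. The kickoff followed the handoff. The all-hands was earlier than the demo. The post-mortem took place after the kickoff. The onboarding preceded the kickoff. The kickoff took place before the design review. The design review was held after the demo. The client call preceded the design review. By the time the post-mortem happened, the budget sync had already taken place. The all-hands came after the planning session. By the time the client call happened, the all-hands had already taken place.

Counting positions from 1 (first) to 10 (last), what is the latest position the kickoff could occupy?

The kickoff must come before the design review and the post-mortem — 2 meetings forced after it.
Everything else can be placed before the kickoff in some valid order, so the kickoff can sit as late as position 10 − 2 = 8.

8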